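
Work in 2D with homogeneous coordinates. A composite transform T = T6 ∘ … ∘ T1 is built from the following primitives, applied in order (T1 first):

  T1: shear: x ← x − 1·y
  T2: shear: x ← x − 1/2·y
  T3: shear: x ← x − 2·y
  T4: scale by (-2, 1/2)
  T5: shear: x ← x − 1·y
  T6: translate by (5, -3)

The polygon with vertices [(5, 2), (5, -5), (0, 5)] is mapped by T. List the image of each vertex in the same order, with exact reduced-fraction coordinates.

T1 shear: x ← x − 1·y: (5, 2) → (3, 2); (5, -5) → (10, -5); (0, 5) → (-5, 5)
T2 shear: x ← x − 1/2·y: (3, 2) → (2, 2); (10, -5) → (25/2, -5); (-5, 5) → (-15/2, 5)
T3 shear: x ← x − 2·y: (2, 2) → (-2, 2); (25/2, -5) → (45/2, -5); (-15/2, 5) → (-35/2, 5)
T4 scale by (-2, 1/2): (-2, 2) → (4, 1); (45/2, -5) → (-45, -5/2); (-35/2, 5) → (35, 5/2)
T5 shear: x ← x − 1·y: (4, 1) → (3, 1); (-45, -5/2) → (-85/2, -5/2); (35, 5/2) → (65/2, 5/2)
T6 translate by (5, -3): (3, 1) → (8, -2); (-85/2, -5/2) → (-75/2, -11/2); (65/2, 5/2) → (75/2, -1/2)

image vertices: (8, -2), (-75/2, -11/2), (75/2, -1/2)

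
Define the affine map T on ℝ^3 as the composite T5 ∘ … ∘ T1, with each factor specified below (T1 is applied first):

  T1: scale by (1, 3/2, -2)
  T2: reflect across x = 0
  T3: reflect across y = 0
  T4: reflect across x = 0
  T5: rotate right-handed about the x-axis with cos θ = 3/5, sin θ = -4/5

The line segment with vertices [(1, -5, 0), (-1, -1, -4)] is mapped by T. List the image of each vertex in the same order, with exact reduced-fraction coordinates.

image vertices: (1, 9/2, -6), (-1, 73/10, 18/5)

T1 scale by (1, 3/2, -2): (1, -5, 0) → (1, -15/2, 0); (-1, -1, -4) → (-1, -3/2, 8)
T2 reflect across x = 0: (1, -15/2, 0) → (-1, -15/2, 0); (-1, -3/2, 8) → (1, -3/2, 8)
T3 reflect across y = 0: (-1, -15/2, 0) → (-1, 15/2, 0); (1, -3/2, 8) → (1, 3/2, 8)
T4 reflect across x = 0: (-1, 15/2, 0) → (1, 15/2, 0); (1, 3/2, 8) → (-1, 3/2, 8)
T5 rotate right-handed about the x-axis with cos θ = 3/5, sin θ = -4/5: (1, 15/2, 0) → (1, 9/2, -6); (-1, 3/2, 8) → (-1, 73/10, 18/5)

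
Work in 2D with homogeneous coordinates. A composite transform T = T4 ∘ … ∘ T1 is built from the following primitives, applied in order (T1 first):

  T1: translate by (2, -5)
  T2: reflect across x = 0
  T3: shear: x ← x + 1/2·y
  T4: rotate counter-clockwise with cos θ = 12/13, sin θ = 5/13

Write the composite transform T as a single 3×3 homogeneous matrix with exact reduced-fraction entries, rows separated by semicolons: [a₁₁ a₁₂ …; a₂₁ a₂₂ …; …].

T1 = [1 0 2; 0 1 -5; 0 0 1]
T2·T1 = [-1 0 -2; 0 1 -5; 0 0 1]
T3·…·T1 = [-1 1/2 -9/2; 0 1 -5; 0 0 1]
T4·…·T1 = [-12/13 1/13 -29/13; -5/13 29/26 -165/26; 0 0 1]

T = [-12/13 1/13 -29/13; -5/13 29/26 -165/26; 0 0 1]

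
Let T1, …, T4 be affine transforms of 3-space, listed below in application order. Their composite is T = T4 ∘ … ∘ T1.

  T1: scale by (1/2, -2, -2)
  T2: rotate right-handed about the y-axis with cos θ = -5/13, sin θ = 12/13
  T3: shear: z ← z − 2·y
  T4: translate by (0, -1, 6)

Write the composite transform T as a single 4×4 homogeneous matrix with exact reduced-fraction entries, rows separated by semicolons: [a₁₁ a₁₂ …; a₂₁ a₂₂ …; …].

T = [-5/26 0 -24/13 0; 0 -2 0 -1; -6/13 4 10/13 6; 0 0 0 1]

T1 = [1/2 0 0 0; 0 -2 0 0; 0 0 -2 0; 0 0 0 1]
T2·T1 = [-5/26 0 -24/13 0; 0 -2 0 0; -6/13 0 10/13 0; 0 0 0 1]
T3·…·T1 = [-5/26 0 -24/13 0; 0 -2 0 0; -6/13 4 10/13 0; 0 0 0 1]
T4·…·T1 = [-5/26 0 -24/13 0; 0 -2 0 -1; -6/13 4 10/13 6; 0 0 0 1]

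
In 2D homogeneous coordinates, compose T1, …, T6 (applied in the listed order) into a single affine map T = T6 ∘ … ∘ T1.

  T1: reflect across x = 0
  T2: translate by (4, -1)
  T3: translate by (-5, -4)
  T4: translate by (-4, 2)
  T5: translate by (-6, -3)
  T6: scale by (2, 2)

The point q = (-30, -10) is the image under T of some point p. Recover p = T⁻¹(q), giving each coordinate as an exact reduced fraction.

p = (4, 1)

T1 = [-1 0 0; 0 1 0; 0 0 1]
T2·T1 = [-1 0 4; 0 1 -1; 0 0 1]
T3·…·T1 = [-1 0 -1; 0 1 -5; 0 0 1]
T4·…·T1 = [-1 0 -5; 0 1 -3; 0 0 1]
T5·…·T1 = [-1 0 -11; 0 1 -6; 0 0 1]
T6·…·T1 = [-2 0 -22; 0 2 -12; 0 0 1]
det M = -4; M⁻¹ = [-1/2 0 -11; 0 1/2 6; 0 0 1]
M⁻¹ · (-30, -10)ᵀ = (4, 1)ᵀ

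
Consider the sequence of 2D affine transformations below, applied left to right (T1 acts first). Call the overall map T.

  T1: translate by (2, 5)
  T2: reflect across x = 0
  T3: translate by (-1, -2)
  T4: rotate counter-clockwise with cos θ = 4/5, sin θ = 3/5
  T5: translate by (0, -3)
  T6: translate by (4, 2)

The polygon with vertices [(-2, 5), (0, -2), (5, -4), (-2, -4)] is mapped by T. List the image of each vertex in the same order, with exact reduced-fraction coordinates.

image vertices: (-8/5, 24/5), (1, -2), (-9/5, -33/5), (19/5, -12/5)

T1 translate by (2, 5): (-2, 5) → (0, 10); (0, -2) → (2, 3); (5, -4) → (7, 1); (-2, -4) → (0, 1)
T2 reflect across x = 0: (0, 10) → (0, 10); (2, 3) → (-2, 3); (7, 1) → (-7, 1); (0, 1) → (0, 1)
T3 translate by (-1, -2): (0, 10) → (-1, 8); (-2, 3) → (-3, 1); (-7, 1) → (-8, -1); (0, 1) → (-1, -1)
T4 rotate counter-clockwise with cos θ = 4/5, sin θ = 3/5: (-1, 8) → (-28/5, 29/5); (-3, 1) → (-3, -1); (-8, -1) → (-29/5, -28/5); (-1, -1) → (-1/5, -7/5)
T5 translate by (0, -3): (-28/5, 29/5) → (-28/5, 14/5); (-3, -1) → (-3, -4); (-29/5, -28/5) → (-29/5, -43/5); (-1/5, -7/5) → (-1/5, -22/5)
T6 translate by (4, 2): (-28/5, 14/5) → (-8/5, 24/5); (-3, -4) → (1, -2); (-29/5, -43/5) → (-9/5, -33/5); (-1/5, -22/5) → (19/5, -12/5)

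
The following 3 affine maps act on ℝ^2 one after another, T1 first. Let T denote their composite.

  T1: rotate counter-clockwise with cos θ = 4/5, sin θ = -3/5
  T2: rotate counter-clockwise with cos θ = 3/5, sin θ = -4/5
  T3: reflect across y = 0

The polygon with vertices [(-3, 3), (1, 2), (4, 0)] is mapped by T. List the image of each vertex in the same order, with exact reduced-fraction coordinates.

T1 rotate counter-clockwise with cos θ = 4/5, sin θ = -3/5: (-3, 3) → (-3/5, 21/5); (1, 2) → (2, 1); (4, 0) → (16/5, -12/5)
T2 rotate counter-clockwise with cos θ = 3/5, sin θ = -4/5: (-3/5, 21/5) → (3, 3); (2, 1) → (2, -1); (16/5, -12/5) → (0, -4)
T3 reflect across y = 0: (3, 3) → (3, -3); (2, -1) → (2, 1); (0, -4) → (0, 4)

image vertices: (3, -3), (2, 1), (0, 4)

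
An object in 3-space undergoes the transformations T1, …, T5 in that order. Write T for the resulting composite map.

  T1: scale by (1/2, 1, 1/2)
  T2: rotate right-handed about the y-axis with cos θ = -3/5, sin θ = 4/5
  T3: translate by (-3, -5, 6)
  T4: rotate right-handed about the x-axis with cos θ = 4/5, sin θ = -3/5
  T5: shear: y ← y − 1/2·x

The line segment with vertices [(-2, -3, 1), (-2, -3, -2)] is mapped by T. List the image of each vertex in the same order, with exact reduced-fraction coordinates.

T1 scale by (1/2, 1, 1/2): (-2, -3, 1) → (-1, -3, 1/2); (-2, -3, -2) → (-1, -3, -1)
T2 rotate right-handed about the y-axis with cos θ = -3/5, sin θ = 4/5: (-1, -3, 1/2) → (1, -3, 1/2); (-1, -3, -1) → (-1/5, -3, 7/5)
T3 translate by (-3, -5, 6): (1, -3, 1/2) → (-2, -8, 13/2); (-1/5, -3, 7/5) → (-16/5, -8, 37/5)
T4 rotate right-handed about the x-axis with cos θ = 4/5, sin θ = -3/5: (-2, -8, 13/2) → (-2, -5/2, 10); (-16/5, -8, 37/5) → (-16/5, -49/25, 268/25)
T5 shear: y ← y − 1/2·x: (-2, -5/2, 10) → (-2, -3/2, 10); (-16/5, -49/25, 268/25) → (-16/5, -9/25, 268/25)

image vertices: (-2, -3/2, 10), (-16/5, -9/25, 268/25)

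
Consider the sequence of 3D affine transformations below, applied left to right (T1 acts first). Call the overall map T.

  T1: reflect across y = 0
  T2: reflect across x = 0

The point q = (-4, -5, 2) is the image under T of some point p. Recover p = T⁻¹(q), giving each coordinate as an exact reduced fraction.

p = (4, 5, 2)

T1 = [1 0 0 0; 0 -1 0 0; 0 0 1 0; 0 0 0 1]
T2·T1 = [-1 0 0 0; 0 -1 0 0; 0 0 1 0; 0 0 0 1]
det M = 1; M⁻¹ = [-1 0 0 0; 0 -1 0 0; 0 0 1 0; 0 0 0 1]
M⁻¹ · (-4, -5, 2)ᵀ = (4, 5, 2)ᵀ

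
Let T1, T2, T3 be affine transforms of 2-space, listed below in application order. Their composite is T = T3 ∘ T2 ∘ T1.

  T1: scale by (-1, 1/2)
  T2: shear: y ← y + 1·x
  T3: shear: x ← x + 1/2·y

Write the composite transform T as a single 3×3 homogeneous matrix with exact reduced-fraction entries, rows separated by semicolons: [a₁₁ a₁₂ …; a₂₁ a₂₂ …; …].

T = [-3/2 1/4 0; -1 1/2 0; 0 0 1]

T1 = [-1 0 0; 0 1/2 0; 0 0 1]
T2·T1 = [-1 0 0; -1 1/2 0; 0 0 1]
T3·…·T1 = [-3/2 1/4 0; -1 1/2 0; 0 0 1]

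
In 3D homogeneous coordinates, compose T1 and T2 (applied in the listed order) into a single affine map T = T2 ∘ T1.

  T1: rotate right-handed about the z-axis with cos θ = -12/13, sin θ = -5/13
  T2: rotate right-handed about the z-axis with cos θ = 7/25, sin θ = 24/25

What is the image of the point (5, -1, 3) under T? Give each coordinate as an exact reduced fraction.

T1 rotate right-handed about the z-axis with cos θ = -12/13, sin θ = -5/13: (5, -1, 3) → (-5, -1, 3)
T2 rotate right-handed about the z-axis with cos θ = 7/25, sin θ = 24/25: (-5, -1, 3) → (-11/25, -127/25, 3)

T(p) = (-11/25, -127/25, 3)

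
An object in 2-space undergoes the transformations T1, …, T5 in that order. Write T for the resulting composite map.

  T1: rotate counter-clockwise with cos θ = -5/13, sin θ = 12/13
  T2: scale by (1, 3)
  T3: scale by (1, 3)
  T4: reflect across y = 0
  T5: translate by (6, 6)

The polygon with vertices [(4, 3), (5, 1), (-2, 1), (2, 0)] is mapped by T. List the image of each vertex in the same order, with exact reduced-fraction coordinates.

T1 rotate counter-clockwise with cos θ = -5/13, sin θ = 12/13: (4, 3) → (-56/13, 33/13); (5, 1) → (-37/13, 55/13); (-2, 1) → (-2/13, -29/13); (2, 0) → (-10/13, 24/13)
T2 scale by (1, 3): (-56/13, 33/13) → (-56/13, 99/13); (-37/13, 55/13) → (-37/13, 165/13); (-2/13, -29/13) → (-2/13, -87/13); (-10/13, 24/13) → (-10/13, 72/13)
T3 scale by (1, 3): (-56/13, 99/13) → (-56/13, 297/13); (-37/13, 165/13) → (-37/13, 495/13); (-2/13, -87/13) → (-2/13, -261/13); (-10/13, 72/13) → (-10/13, 216/13)
T4 reflect across y = 0: (-56/13, 297/13) → (-56/13, -297/13); (-37/13, 495/13) → (-37/13, -495/13); (-2/13, -261/13) → (-2/13, 261/13); (-10/13, 216/13) → (-10/13, -216/13)
T5 translate by (6, 6): (-56/13, -297/13) → (22/13, -219/13); (-37/13, -495/13) → (41/13, -417/13); (-2/13, 261/13) → (76/13, 339/13); (-10/13, -216/13) → (68/13, -138/13)

image vertices: (22/13, -219/13), (41/13, -417/13), (76/13, 339/13), (68/13, -138/13)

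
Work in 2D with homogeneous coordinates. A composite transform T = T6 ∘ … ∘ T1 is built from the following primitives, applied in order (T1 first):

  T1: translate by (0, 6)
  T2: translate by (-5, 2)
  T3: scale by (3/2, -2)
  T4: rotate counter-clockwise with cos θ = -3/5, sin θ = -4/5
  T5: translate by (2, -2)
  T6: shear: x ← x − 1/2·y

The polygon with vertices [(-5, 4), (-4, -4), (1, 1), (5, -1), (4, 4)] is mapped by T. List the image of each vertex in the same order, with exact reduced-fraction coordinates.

T1 translate by (0, 6): (-5, 4) → (-5, 10); (-4, -4) → (-4, 2); (1, 1) → (1, 7); (5, -1) → (5, 5); (4, 4) → (4, 10)
T2 translate by (-5, 2): (-5, 10) → (-10, 12); (-4, 2) → (-9, 4); (1, 7) → (-4, 9); (5, 5) → (0, 7); (4, 10) → (-1, 12)
T3 scale by (3/2, -2): (-10, 12) → (-15, -24); (-9, 4) → (-27/2, -8); (-4, 9) → (-6, -18); (0, 7) → (0, -14); (-1, 12) → (-3/2, -24)
T4 rotate counter-clockwise with cos θ = -3/5, sin θ = -4/5: (-15, -24) → (-51/5, 132/5); (-27/2, -8) → (17/10, 78/5); (-6, -18) → (-54/5, 78/5); (0, -14) → (-56/5, 42/5); (-3/2, -24) → (-183/10, 78/5)
T5 translate by (2, -2): (-51/5, 132/5) → (-41/5, 122/5); (17/10, 78/5) → (37/10, 68/5); (-54/5, 78/5) → (-44/5, 68/5); (-56/5, 42/5) → (-46/5, 32/5); (-183/10, 78/5) → (-163/10, 68/5)
T6 shear: x ← x − 1/2·y: (-41/5, 122/5) → (-102/5, 122/5); (37/10, 68/5) → (-31/10, 68/5); (-44/5, 68/5) → (-78/5, 68/5); (-46/5, 32/5) → (-62/5, 32/5); (-163/10, 68/5) → (-231/10, 68/5)

image vertices: (-102/5, 122/5), (-31/10, 68/5), (-78/5, 68/5), (-62/5, 32/5), (-231/10, 68/5)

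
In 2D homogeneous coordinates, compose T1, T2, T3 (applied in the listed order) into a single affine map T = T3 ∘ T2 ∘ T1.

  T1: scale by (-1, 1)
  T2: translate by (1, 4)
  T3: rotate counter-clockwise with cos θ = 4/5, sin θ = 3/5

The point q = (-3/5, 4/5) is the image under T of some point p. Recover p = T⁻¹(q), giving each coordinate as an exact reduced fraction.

p = (1, -3)

T1 = [-1 0 0; 0 1 0; 0 0 1]
T2·T1 = [-1 0 1; 0 1 4; 0 0 1]
T3·…·T1 = [-4/5 -3/5 -8/5; -3/5 4/5 19/5; 0 0 1]
det M = -1; M⁻¹ = [-4/5 -3/5 1; -3/5 4/5 -4; 0 0 1]
M⁻¹ · (-3/5, 4/5)ᵀ = (1, -3)ᵀ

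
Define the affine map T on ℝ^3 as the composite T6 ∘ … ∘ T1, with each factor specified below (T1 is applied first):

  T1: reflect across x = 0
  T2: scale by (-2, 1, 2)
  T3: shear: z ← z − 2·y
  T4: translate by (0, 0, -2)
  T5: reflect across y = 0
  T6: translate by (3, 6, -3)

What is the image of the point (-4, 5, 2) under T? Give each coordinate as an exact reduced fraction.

T(p) = (-5, 1, -11)

T1 reflect across x = 0: (-4, 5, 2) → (4, 5, 2)
T2 scale by (-2, 1, 2): (4, 5, 2) → (-8, 5, 4)
T3 shear: z ← z − 2·y: (-8, 5, 4) → (-8, 5, -6)
T4 translate by (0, 0, -2): (-8, 5, -6) → (-8, 5, -8)
T5 reflect across y = 0: (-8, 5, -8) → (-8, -5, -8)
T6 translate by (3, 6, -3): (-8, -5, -8) → (-5, 1, -11)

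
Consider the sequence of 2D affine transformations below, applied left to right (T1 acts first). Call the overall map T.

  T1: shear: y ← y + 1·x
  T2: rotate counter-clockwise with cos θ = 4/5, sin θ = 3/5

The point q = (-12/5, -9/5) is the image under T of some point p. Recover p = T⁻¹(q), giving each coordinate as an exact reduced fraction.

p = (-3, 3)

T1 = [1 0 0; 1 1 0; 0 0 1]
T2·T1 = [1/5 -3/5 0; 7/5 4/5 0; 0 0 1]
det M = 1; M⁻¹ = [4/5 3/5 0; -7/5 1/5 0; 0 0 1]
M⁻¹ · (-12/5, -9/5)ᵀ = (-3, 3)ᵀ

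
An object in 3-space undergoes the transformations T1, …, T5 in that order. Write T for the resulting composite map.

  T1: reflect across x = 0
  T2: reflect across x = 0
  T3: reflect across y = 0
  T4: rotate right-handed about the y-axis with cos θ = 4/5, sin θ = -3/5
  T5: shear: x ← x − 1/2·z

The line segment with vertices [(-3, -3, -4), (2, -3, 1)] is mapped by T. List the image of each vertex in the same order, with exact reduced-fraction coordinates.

T1 reflect across x = 0: (-3, -3, -4) → (3, -3, -4); (2, -3, 1) → (-2, -3, 1)
T2 reflect across x = 0: (3, -3, -4) → (-3, -3, -4); (-2, -3, 1) → (2, -3, 1)
T3 reflect across y = 0: (-3, -3, -4) → (-3, 3, -4); (2, -3, 1) → (2, 3, 1)
T4 rotate right-handed about the y-axis with cos θ = 4/5, sin θ = -3/5: (-3, 3, -4) → (0, 3, -5); (2, 3, 1) → (1, 3, 2)
T5 shear: x ← x − 1/2·z: (0, 3, -5) → (5/2, 3, -5); (1, 3, 2) → (0, 3, 2)

image vertices: (5/2, 3, -5), (0, 3, 2)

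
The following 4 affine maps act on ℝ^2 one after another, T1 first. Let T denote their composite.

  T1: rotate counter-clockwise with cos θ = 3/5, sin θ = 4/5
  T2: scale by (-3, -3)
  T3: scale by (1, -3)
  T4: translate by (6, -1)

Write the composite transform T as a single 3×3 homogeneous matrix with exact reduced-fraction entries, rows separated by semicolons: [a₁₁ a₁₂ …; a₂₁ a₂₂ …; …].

T1 = [3/5 -4/5 0; 4/5 3/5 0; 0 0 1]
T2·T1 = [-9/5 12/5 0; -12/5 -9/5 0; 0 0 1]
T3·…·T1 = [-9/5 12/5 0; 36/5 27/5 0; 0 0 1]
T4·…·T1 = [-9/5 12/5 6; 36/5 27/5 -1; 0 0 1]

T = [-9/5 12/5 6; 36/5 27/5 -1; 0 0 1]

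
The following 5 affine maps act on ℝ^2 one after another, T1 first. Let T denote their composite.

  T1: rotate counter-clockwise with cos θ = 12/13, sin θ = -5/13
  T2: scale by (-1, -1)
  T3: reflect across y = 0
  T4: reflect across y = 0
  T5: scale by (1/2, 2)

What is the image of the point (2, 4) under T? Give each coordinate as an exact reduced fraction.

T1 rotate counter-clockwise with cos θ = 12/13, sin θ = -5/13: (2, 4) → (44/13, 38/13)
T2 scale by (-1, -1): (44/13, 38/13) → (-44/13, -38/13)
T3 reflect across y = 0: (-44/13, -38/13) → (-44/13, 38/13)
T4 reflect across y = 0: (-44/13, 38/13) → (-44/13, -38/13)
T5 scale by (1/2, 2): (-44/13, -38/13) → (-22/13, -76/13)

T(p) = (-22/13, -76/13)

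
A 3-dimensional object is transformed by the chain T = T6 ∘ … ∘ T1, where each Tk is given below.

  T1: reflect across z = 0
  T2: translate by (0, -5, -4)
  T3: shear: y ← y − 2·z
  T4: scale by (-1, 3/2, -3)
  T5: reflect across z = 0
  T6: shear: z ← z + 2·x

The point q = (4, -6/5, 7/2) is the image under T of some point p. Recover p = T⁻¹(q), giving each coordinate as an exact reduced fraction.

p = (-4, 6/5, -5/2)

T1 = [1 0 0 0; 0 1 0 0; 0 0 -1 0; 0 0 0 1]
T2·T1 = [1 0 0 0; 0 1 0 -5; 0 0 -1 -4; 0 0 0 1]
T3·…·T1 = [1 0 0 0; 0 1 2 3; 0 0 -1 -4; 0 0 0 1]
T4·…·T1 = [-1 0 0 0; 0 3/2 3 9/2; 0 0 3 12; 0 0 0 1]
T5·…·T1 = [-1 0 0 0; 0 3/2 3 9/2; 0 0 -3 -12; 0 0 0 1]
T6·…·T1 = [-1 0 0 0; 0 3/2 3 9/2; -2 0 -3 -12; 0 0 0 1]
det M = 9/2; M⁻¹ = [-1 0 0 0; -4/3 2/3 2/3 5; 2/3 0 -1/3 -4; 0 0 0 1]
M⁻¹ · (4, -6/5, 7/2)ᵀ = (-4, 6/5, -5/2)ᵀ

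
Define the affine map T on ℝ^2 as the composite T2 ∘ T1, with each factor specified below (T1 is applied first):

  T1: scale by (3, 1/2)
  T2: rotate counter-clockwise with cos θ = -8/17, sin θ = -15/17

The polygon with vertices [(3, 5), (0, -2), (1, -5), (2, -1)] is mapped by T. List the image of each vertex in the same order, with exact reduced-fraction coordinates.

T1 scale by (3, 1/2): (3, 5) → (9, 5/2); (0, -2) → (0, -1); (1, -5) → (3, -5/2); (2, -1) → (6, -1/2)
T2 rotate counter-clockwise with cos θ = -8/17, sin θ = -15/17: (9, 5/2) → (-69/34, -155/17); (0, -1) → (-15/17, 8/17); (3, -5/2) → (-123/34, -25/17); (6, -1/2) → (-111/34, -86/17)

image vertices: (-69/34, -155/17), (-15/17, 8/17), (-123/34, -25/17), (-111/34, -86/17)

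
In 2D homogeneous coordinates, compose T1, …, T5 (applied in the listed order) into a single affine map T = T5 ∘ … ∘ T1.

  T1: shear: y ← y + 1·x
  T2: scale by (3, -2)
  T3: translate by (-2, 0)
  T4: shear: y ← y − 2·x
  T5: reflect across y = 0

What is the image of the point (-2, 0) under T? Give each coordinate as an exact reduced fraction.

T(p) = (-8, -20)

T1 shear: y ← y + 1·x: (-2, 0) → (-2, -2)
T2 scale by (3, -2): (-2, -2) → (-6, 4)
T3 translate by (-2, 0): (-6, 4) → (-8, 4)
T4 shear: y ← y − 2·x: (-8, 4) → (-8, 20)
T5 reflect across y = 0: (-8, 20) → (-8, -20)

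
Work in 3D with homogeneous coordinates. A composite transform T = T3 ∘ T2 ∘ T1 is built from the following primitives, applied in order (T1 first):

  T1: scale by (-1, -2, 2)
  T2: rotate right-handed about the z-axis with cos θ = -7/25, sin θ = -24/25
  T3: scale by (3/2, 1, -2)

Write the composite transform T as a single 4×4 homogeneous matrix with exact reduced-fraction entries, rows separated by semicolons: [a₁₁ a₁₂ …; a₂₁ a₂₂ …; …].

T1 = [-1 0 0 0; 0 -2 0 0; 0 0 2 0; 0 0 0 1]
T2·T1 = [7/25 -48/25 0 0; 24/25 14/25 0 0; 0 0 2 0; 0 0 0 1]
T3·…·T1 = [21/50 -72/25 0 0; 24/25 14/25 0 0; 0 0 -4 0; 0 0 0 1]

T = [21/50 -72/25 0 0; 24/25 14/25 0 0; 0 0 -4 0; 0 0 0 1]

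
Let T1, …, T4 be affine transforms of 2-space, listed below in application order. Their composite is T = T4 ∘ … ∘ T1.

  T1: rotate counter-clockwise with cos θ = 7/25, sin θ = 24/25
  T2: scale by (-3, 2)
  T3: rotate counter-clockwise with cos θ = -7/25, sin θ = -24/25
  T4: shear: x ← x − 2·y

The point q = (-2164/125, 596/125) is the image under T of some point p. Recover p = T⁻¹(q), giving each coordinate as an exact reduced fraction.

T1 = [7/25 -24/25 0; 24/25 7/25 0; 0 0 1]
T2·T1 = [-21/25 72/25 0; 48/25 14/25 0; 0 0 1]
T3·…·T1 = [1299/625 -168/625 0; 168/625 -1826/625 0; 0 0 1]
T4·…·T1 = [963/625 3484/625 0; 168/625 -1826/625 0; 0 0 1]
det M = -6; M⁻¹ = [913/1875 1742/1875 0; 28/625 -321/1250 0; 0 0 1]
M⁻¹ · (-2164/125, 596/125)ᵀ = (-4, -2)ᵀ

p = (-4, -2)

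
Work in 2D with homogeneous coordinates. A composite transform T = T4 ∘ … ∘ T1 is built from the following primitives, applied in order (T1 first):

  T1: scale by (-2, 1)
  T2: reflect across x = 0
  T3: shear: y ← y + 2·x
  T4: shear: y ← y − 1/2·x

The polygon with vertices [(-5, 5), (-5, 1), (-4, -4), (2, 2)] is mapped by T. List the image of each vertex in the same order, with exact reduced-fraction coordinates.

T1 scale by (-2, 1): (-5, 5) → (10, 5); (-5, 1) → (10, 1); (-4, -4) → (8, -4); (2, 2) → (-4, 2)
T2 reflect across x = 0: (10, 5) → (-10, 5); (10, 1) → (-10, 1); (8, -4) → (-8, -4); (-4, 2) → (4, 2)
T3 shear: y ← y + 2·x: (-10, 5) → (-10, -15); (-10, 1) → (-10, -19); (-8, -4) → (-8, -20); (4, 2) → (4, 10)
T4 shear: y ← y − 1/2·x: (-10, -15) → (-10, -10); (-10, -19) → (-10, -14); (-8, -20) → (-8, -16); (4, 10) → (4, 8)

image vertices: (-10, -10), (-10, -14), (-8, -16), (4, 8)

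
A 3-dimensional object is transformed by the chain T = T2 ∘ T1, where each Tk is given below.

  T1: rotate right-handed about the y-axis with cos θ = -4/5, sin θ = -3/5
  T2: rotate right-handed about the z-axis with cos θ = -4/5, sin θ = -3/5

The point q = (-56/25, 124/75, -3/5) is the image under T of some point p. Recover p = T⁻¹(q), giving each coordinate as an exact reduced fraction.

p = (-1, -8/3, 0)

T1 = [-4/5 0 -3/5 0; 0 1 0 0; 3/5 0 -4/5 0; 0 0 0 1]
T2·T1 = [16/25 3/5 12/25 0; 12/25 -4/5 9/25 0; 3/5 0 -4/5 0; 0 0 0 1]
det M = 1; M⁻¹ = [16/25 12/25 3/5 0; 3/5 -4/5 0 0; 12/25 9/25 -4/5 0; 0 0 0 1]
M⁻¹ · (-56/25, 124/75, -3/5)ᵀ = (-1, -8/3, 0)ᵀ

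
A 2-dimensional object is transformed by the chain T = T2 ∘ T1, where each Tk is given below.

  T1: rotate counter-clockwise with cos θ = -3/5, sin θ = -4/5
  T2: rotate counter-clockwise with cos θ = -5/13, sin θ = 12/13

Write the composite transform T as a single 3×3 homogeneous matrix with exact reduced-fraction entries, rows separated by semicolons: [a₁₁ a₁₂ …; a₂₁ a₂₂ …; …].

T = [63/65 16/65 0; -16/65 63/65 0; 0 0 1]

T1 = [-3/5 4/5 0; -4/5 -3/5 0; 0 0 1]
T2·T1 = [63/65 16/65 0; -16/65 63/65 0; 0 0 1]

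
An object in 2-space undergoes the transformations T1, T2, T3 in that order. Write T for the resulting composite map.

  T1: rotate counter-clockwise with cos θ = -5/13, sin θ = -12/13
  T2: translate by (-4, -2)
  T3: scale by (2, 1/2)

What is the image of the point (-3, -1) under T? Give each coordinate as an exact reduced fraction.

T1 rotate counter-clockwise with cos θ = -5/13, sin θ = -12/13: (-3, -1) → (3/13, 41/13)
T2 translate by (-4, -2): (3/13, 41/13) → (-49/13, 15/13)
T3 scale by (2, 1/2): (-49/13, 15/13) → (-98/13, 15/26)

T(p) = (-98/13, 15/26)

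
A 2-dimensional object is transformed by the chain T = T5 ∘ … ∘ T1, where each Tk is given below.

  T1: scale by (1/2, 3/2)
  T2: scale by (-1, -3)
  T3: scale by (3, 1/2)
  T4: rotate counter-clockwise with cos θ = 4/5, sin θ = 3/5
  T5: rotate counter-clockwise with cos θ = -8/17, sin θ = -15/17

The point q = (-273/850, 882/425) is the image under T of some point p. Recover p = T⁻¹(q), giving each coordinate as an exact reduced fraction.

T1 = [1/2 0 0; 0 3/2 0; 0 0 1]
T2·T1 = [-1/2 0 0; 0 -9/2 0; 0 0 1]
T3·…·T1 = [-3/2 0 0; 0 -9/4 0; 0 0 1]
T4·…·T1 = [-6/5 27/20 0; -9/10 -9/5 0; 0 0 1]
T5·…·T1 = [-39/170 -189/85 0; 126/85 -117/340 0; 0 0 1]
det M = 27/8; M⁻¹ = [-26/255 56/85 0; -112/255 -52/765 0; 0 0 1]
M⁻¹ · (-273/850, 882/425)ᵀ = (7/5, 0)ᵀ

p = (7/5, 0)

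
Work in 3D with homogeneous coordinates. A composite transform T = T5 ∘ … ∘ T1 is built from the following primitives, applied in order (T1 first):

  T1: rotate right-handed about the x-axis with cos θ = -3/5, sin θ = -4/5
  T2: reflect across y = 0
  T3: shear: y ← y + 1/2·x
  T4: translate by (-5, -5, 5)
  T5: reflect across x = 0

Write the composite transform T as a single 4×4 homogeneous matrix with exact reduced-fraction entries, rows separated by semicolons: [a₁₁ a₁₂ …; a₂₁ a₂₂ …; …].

T1 = [1 0 0 0; 0 -3/5 4/5 0; 0 -4/5 -3/5 0; 0 0 0 1]
T2·T1 = [1 0 0 0; 0 3/5 -4/5 0; 0 -4/5 -3/5 0; 0 0 0 1]
T3·…·T1 = [1 0 0 0; 1/2 3/5 -4/5 0; 0 -4/5 -3/5 0; 0 0 0 1]
T4·…·T1 = [1 0 0 -5; 1/2 3/5 -4/5 -5; 0 -4/5 -3/5 5; 0 0 0 1]
T5·…·T1 = [-1 0 0 5; 1/2 3/5 -4/5 -5; 0 -4/5 -3/5 5; 0 0 0 1]

T = [-1 0 0 5; 1/2 3/5 -4/5 -5; 0 -4/5 -3/5 5; 0 0 0 1]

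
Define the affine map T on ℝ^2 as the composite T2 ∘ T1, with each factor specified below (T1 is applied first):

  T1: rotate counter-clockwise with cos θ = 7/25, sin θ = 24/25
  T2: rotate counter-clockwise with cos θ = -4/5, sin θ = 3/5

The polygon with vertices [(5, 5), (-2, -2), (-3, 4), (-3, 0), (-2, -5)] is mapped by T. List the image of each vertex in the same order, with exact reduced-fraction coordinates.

image vertices: (-1, -7), (2/5, 14/5), (24/5, -7/5), (12/5, 9/5), (-7/5, 26/5)

T1 rotate counter-clockwise with cos θ = 7/25, sin θ = 24/25: (5, 5) → (-17/5, 31/5); (-2, -2) → (34/25, -62/25); (-3, 4) → (-117/25, -44/25); (-3, 0) → (-21/25, -72/25); (-2, -5) → (106/25, -83/25)
T2 rotate counter-clockwise with cos θ = -4/5, sin θ = 3/5: (-17/5, 31/5) → (-1, -7); (34/25, -62/25) → (2/5, 14/5); (-117/25, -44/25) → (24/5, -7/5); (-21/25, -72/25) → (12/5, 9/5); (106/25, -83/25) → (-7/5, 26/5)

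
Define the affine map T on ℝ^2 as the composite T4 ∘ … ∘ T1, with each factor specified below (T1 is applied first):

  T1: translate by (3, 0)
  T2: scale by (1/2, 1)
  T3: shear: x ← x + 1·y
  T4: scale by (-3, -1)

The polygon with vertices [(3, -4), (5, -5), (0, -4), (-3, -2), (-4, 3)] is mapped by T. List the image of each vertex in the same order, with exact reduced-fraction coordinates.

image vertices: (3, 4), (3, 5), (15/2, 4), (6, 2), (-15/2, -3)

T1 translate by (3, 0): (3, -4) → (6, -4); (5, -5) → (8, -5); (0, -4) → (3, -4); (-3, -2) → (0, -2); (-4, 3) → (-1, 3)
T2 scale by (1/2, 1): (6, -4) → (3, -4); (8, -5) → (4, -5); (3, -4) → (3/2, -4); (0, -2) → (0, -2); (-1, 3) → (-1/2, 3)
T3 shear: x ← x + 1·y: (3, -4) → (-1, -4); (4, -5) → (-1, -5); (3/2, -4) → (-5/2, -4); (0, -2) → (-2, -2); (-1/2, 3) → (5/2, 3)
T4 scale by (-3, -1): (-1, -4) → (3, 4); (-1, -5) → (3, 5); (-5/2, -4) → (15/2, 4); (-2, -2) → (6, 2); (5/2, 3) → (-15/2, -3)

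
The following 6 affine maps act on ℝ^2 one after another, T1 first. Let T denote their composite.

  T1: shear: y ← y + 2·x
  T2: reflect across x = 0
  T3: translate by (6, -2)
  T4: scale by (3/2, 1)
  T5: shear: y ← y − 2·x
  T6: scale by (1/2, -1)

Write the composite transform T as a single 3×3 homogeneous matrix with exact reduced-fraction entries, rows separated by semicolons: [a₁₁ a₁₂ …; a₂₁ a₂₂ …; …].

T1 = [1 0 0; 2 1 0; 0 0 1]
T2·T1 = [-1 0 0; 2 1 0; 0 0 1]
T3·…·T1 = [-1 0 6; 2 1 -2; 0 0 1]
T4·…·T1 = [-3/2 0 9; 2 1 -2; 0 0 1]
T5·…·T1 = [-3/2 0 9; 5 1 -20; 0 0 1]
T6·…·T1 = [-3/4 0 9/2; -5 -1 20; 0 0 1]

T = [-3/4 0 9/2; -5 -1 20; 0 0 1]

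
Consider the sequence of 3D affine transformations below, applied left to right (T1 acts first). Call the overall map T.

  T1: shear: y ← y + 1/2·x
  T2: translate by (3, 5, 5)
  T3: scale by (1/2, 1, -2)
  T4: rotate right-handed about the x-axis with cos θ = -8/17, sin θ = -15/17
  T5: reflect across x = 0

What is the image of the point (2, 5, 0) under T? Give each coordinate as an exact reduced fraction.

T(p) = (-5/2, -14, -5)

T1 shear: y ← y + 1/2·x: (2, 5, 0) → (2, 6, 0)
T2 translate by (3, 5, 5): (2, 6, 0) → (5, 11, 5)
T3 scale by (1/2, 1, -2): (5, 11, 5) → (5/2, 11, -10)
T4 rotate right-handed about the x-axis with cos θ = -8/17, sin θ = -15/17: (5/2, 11, -10) → (5/2, -14, -5)
T5 reflect across x = 0: (5/2, -14, -5) → (-5/2, -14, -5)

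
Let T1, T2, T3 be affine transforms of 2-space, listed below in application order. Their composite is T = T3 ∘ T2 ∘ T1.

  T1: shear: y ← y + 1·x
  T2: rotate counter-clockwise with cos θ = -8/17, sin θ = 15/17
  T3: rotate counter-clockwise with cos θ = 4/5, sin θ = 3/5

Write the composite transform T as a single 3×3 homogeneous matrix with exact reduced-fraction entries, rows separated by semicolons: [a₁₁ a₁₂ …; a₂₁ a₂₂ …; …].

T1 = [1 0 0; 1 1 0; 0 0 1]
T2·T1 = [-23/17 -15/17 0; 7/17 -8/17 0; 0 0 1]
T3·…·T1 = [-113/85 -36/85 0; -41/85 -77/85 0; 0 0 1]

T = [-113/85 -36/85 0; -41/85 -77/85 0; 0 0 1]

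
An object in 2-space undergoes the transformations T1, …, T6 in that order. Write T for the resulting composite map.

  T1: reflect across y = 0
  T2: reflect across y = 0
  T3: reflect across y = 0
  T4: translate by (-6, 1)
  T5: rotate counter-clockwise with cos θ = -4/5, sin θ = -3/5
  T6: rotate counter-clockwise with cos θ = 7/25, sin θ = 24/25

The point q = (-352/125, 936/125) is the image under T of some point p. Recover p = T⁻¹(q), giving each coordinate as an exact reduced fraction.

T1 = [1 0 0; 0 -1 0; 0 0 1]
T2·T1 = [1 0 0; 0 1 0; 0 0 1]
T3·…·T1 = [1 0 0; 0 -1 0; 0 0 1]
T4·…·T1 = [1 0 -6; 0 -1 1; 0 0 1]
T5·…·T1 = [-4/5 -3/5 27/5; -3/5 4/5 14/5; 0 0 1]
T6·…·T1 = [44/125 -117/125 -147/125; -117/125 -44/125 746/125; 0 0 1]
det M = -1; M⁻¹ = [44/125 -117/125 6; -117/125 -44/125 1; 0 0 1]
M⁻¹ · (-352/125, 936/125)ᵀ = (-2, 1)ᵀ

p = (-2, 1)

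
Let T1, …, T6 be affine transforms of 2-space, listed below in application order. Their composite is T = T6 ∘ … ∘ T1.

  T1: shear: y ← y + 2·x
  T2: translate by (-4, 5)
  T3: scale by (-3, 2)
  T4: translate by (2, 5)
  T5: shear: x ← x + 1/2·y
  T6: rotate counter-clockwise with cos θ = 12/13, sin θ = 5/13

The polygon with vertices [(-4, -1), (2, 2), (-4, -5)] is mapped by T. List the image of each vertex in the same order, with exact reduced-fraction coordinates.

T1 shear: y ← y + 2·x: (-4, -1) → (-4, -9); (2, 2) → (2, 6); (-4, -5) → (-4, -13)
T2 translate by (-4, 5): (-4, -9) → (-8, -4); (2, 6) → (-2, 11); (-4, -13) → (-8, -8)
T3 scale by (-3, 2): (-8, -4) → (24, -8); (-2, 11) → (6, 22); (-8, -8) → (24, -16)
T4 translate by (2, 5): (24, -8) → (26, -3); (6, 22) → (8, 27); (24, -16) → (26, -11)
T5 shear: x ← x + 1/2·y: (26, -3) → (49/2, -3); (8, 27) → (43/2, 27); (26, -11) → (41/2, -11)
T6 rotate counter-clockwise with cos θ = 12/13, sin θ = 5/13: (49/2, -3) → (309/13, 173/26); (43/2, 27) → (123/13, 863/26); (41/2, -11) → (301/13, -59/26)

image vertices: (309/13, 173/26), (123/13, 863/26), (301/13, -59/26)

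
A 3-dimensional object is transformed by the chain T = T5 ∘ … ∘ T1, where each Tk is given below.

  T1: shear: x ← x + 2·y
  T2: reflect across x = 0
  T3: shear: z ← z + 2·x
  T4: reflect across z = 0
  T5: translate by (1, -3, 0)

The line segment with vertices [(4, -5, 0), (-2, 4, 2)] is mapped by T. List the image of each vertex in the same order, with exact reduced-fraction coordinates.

T1 shear: x ← x + 2·y: (4, -5, 0) → (-6, -5, 0); (-2, 4, 2) → (6, 4, 2)
T2 reflect across x = 0: (-6, -5, 0) → (6, -5, 0); (6, 4, 2) → (-6, 4, 2)
T3 shear: z ← z + 2·x: (6, -5, 0) → (6, -5, 12); (-6, 4, 2) → (-6, 4, -10)
T4 reflect across z = 0: (6, -5, 12) → (6, -5, -12); (-6, 4, -10) → (-6, 4, 10)
T5 translate by (1, -3, 0): (6, -5, -12) → (7, -8, -12); (-6, 4, 10) → (-5, 1, 10)

image vertices: (7, -8, -12), (-5, 1, 10)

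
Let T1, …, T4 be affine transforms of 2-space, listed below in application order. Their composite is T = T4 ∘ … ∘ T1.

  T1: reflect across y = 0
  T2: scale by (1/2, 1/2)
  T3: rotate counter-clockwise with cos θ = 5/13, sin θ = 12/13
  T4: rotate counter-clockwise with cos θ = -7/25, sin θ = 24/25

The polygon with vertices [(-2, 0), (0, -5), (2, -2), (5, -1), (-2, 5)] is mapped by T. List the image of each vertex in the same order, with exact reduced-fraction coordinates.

T1 reflect across y = 0: (-2, 0) → (-2, 0); (0, -5) → (0, 5); (2, -2) → (2, 2); (5, -1) → (5, 1); (-2, 5) → (-2, -5)
T2 scale by (1/2, 1/2): (-2, 0) → (-1, 0); (0, 5) → (0, 5/2); (2, 2) → (1, 1); (5, 1) → (5/2, 1/2); (-2, -5) → (-1, -5/2)
T3 rotate counter-clockwise with cos θ = 5/13, sin θ = 12/13: (-1, 0) → (-5/13, -12/13); (0, 5/2) → (-30/13, 25/26); (1, 1) → (-7/13, 17/13); (5/2, 1/2) → (1/2, 5/2); (-1, -5/2) → (25/13, -49/26)
T4 rotate counter-clockwise with cos θ = -7/25, sin θ = 24/25: (-5/13, -12/13) → (323/325, -36/325); (-30/13, 25/26) → (-18/65, -323/130); (-7/13, 17/13) → (-359/325, -287/325); (1/2, 5/2) → (-127/50, -11/50); (25/13, -49/26) → (413/325, 1543/650)

image vertices: (323/325, -36/325), (-18/65, -323/130), (-359/325, -287/325), (-127/50, -11/50), (413/325, 1543/650)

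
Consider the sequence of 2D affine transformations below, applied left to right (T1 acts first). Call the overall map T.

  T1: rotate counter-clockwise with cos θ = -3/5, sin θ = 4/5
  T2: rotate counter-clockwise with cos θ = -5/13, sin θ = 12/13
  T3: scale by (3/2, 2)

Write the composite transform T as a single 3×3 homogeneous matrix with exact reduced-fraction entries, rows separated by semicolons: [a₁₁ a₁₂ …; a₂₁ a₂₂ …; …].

T = [-99/130 84/65 0; -112/65 -66/65 0; 0 0 1]

T1 = [-3/5 -4/5 0; 4/5 -3/5 0; 0 0 1]
T2·T1 = [-33/65 56/65 0; -56/65 -33/65 0; 0 0 1]
T3·…·T1 = [-99/130 84/65 0; -112/65 -66/65 0; 0 0 1]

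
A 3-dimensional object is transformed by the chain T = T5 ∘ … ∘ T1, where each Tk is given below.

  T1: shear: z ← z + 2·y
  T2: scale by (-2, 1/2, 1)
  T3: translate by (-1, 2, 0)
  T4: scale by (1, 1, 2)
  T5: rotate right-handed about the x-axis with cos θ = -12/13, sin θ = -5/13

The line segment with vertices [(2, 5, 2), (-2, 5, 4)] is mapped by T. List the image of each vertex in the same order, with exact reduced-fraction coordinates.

image vertices: (-5, 66/13, -621/26), (3, 86/13, -717/26)

T1 shear: z ← z + 2·y: (2, 5, 2) → (2, 5, 12); (-2, 5, 4) → (-2, 5, 14)
T2 scale by (-2, 1/2, 1): (2, 5, 12) → (-4, 5/2, 12); (-2, 5, 14) → (4, 5/2, 14)
T3 translate by (-1, 2, 0): (-4, 5/2, 12) → (-5, 9/2, 12); (4, 5/2, 14) → (3, 9/2, 14)
T4 scale by (1, 1, 2): (-5, 9/2, 12) → (-5, 9/2, 24); (3, 9/2, 14) → (3, 9/2, 28)
T5 rotate right-handed about the x-axis with cos θ = -12/13, sin θ = -5/13: (-5, 9/2, 24) → (-5, 66/13, -621/26); (3, 9/2, 28) → (3, 86/13, -717/26)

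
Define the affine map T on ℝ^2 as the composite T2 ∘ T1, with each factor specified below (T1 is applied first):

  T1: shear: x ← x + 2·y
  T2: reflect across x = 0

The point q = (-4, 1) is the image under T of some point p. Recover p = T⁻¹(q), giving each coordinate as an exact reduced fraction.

p = (2, 1)

T1 = [1 2 0; 0 1 0; 0 0 1]
T2·T1 = [-1 -2 0; 0 1 0; 0 0 1]
det M = -1; M⁻¹ = [-1 -2 0; 0 1 0; 0 0 1]
M⁻¹ · (-4, 1)ᵀ = (2, 1)ᵀ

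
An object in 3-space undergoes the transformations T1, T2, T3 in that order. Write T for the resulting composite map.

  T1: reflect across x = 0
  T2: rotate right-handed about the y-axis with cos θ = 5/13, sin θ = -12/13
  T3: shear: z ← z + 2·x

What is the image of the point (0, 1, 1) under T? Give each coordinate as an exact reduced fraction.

T(p) = (-12/13, 1, -19/13)

T1 reflect across x = 0: (0, 1, 1) → (0, 1, 1)
T2 rotate right-handed about the y-axis with cos θ = 5/13, sin θ = -12/13: (0, 1, 1) → (-12/13, 1, 5/13)
T3 shear: z ← z + 2·x: (-12/13, 1, 5/13) → (-12/13, 1, -19/13)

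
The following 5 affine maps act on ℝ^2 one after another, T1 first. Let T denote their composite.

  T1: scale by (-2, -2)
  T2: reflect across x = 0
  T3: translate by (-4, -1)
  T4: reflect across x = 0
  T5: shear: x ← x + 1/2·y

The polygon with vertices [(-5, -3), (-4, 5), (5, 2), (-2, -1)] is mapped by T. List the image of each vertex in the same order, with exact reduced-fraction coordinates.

image vertices: (33/2, 5), (13/2, -11), (-17/2, -5), (17/2, 1)

T1 scale by (-2, -2): (-5, -3) → (10, 6); (-4, 5) → (8, -10); (5, 2) → (-10, -4); (-2, -1) → (4, 2)
T2 reflect across x = 0: (10, 6) → (-10, 6); (8, -10) → (-8, -10); (-10, -4) → (10, -4); (4, 2) → (-4, 2)
T3 translate by (-4, -1): (-10, 6) → (-14, 5); (-8, -10) → (-12, -11); (10, -4) → (6, -5); (-4, 2) → (-8, 1)
T4 reflect across x = 0: (-14, 5) → (14, 5); (-12, -11) → (12, -11); (6, -5) → (-6, -5); (-8, 1) → (8, 1)
T5 shear: x ← x + 1/2·y: (14, 5) → (33/2, 5); (12, -11) → (13/2, -11); (-6, -5) → (-17/2, -5); (8, 1) → (17/2, 1)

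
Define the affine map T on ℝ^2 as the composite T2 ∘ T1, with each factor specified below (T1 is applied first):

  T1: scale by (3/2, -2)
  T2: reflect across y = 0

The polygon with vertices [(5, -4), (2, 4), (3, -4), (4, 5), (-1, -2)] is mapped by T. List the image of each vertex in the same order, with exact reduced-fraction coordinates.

T1 scale by (3/2, -2): (5, -4) → (15/2, 8); (2, 4) → (3, -8); (3, -4) → (9/2, 8); (4, 5) → (6, -10); (-1, -2) → (-3/2, 4)
T2 reflect across y = 0: (15/2, 8) → (15/2, -8); (3, -8) → (3, 8); (9/2, 8) → (9/2, -8); (6, -10) → (6, 10); (-3/2, 4) → (-3/2, -4)

image vertices: (15/2, -8), (3, 8), (9/2, -8), (6, 10), (-3/2, -4)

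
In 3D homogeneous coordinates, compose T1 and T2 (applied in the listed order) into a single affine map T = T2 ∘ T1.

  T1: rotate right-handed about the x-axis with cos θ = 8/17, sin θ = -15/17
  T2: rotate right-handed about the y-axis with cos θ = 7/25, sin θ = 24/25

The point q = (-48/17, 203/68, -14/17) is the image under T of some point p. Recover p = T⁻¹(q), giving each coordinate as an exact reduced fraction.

p = (0, 4, 5/4)

T1 = [1 0 0 0; 0 8/17 15/17 0; 0 -15/17 8/17 0; 0 0 0 1]
T2·T1 = [7/25 -72/85 192/425 0; 0 8/17 15/17 0; -24/25 -21/85 56/425 0; 0 0 0 1]
det M = 1; M⁻¹ = [7/25 0 -24/25 0; -72/85 8/17 -21/85 0; 192/425 15/17 56/425 0; 0 0 0 1]
M⁻¹ · (-48/17, 203/68, -14/17)ᵀ = (0, 4, 5/4)ᵀ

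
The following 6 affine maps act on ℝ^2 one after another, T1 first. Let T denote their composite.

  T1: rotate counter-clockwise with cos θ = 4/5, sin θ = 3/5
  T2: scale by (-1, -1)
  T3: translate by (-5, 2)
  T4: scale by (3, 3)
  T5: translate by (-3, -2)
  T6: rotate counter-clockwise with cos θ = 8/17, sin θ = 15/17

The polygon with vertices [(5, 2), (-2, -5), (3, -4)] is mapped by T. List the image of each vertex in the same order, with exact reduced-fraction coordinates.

T1 rotate counter-clockwise with cos θ = 4/5, sin θ = 3/5: (5, 2) → (14/5, 23/5); (-2, -5) → (7/5, -26/5); (3, -4) → (24/5, -7/5)
T2 scale by (-1, -1): (14/5, 23/5) → (-14/5, -23/5); (7/5, -26/5) → (-7/5, 26/5); (24/5, -7/5) → (-24/5, 7/5)
T3 translate by (-5, 2): (-14/5, -23/5) → (-39/5, -13/5); (-7/5, 26/5) → (-32/5, 36/5); (-24/5, 7/5) → (-49/5, 17/5)
T4 scale by (3, 3): (-39/5, -13/5) → (-117/5, -39/5); (-32/5, 36/5) → (-96/5, 108/5); (-49/5, 17/5) → (-147/5, 51/5)
T5 translate by (-3, -2): (-117/5, -39/5) → (-132/5, -49/5); (-96/5, 108/5) → (-111/5, 98/5); (-147/5, 51/5) → (-162/5, 41/5)
T6 rotate counter-clockwise with cos θ = 8/17, sin θ = 15/17: (-132/5, -49/5) → (-321/85, -2372/85); (-111/5, 98/5) → (-2358/85, -881/85); (-162/5, 41/5) → (-1911/85, -2102/85)

image vertices: (-321/85, -2372/85), (-2358/85, -881/85), (-1911/85, -2102/85)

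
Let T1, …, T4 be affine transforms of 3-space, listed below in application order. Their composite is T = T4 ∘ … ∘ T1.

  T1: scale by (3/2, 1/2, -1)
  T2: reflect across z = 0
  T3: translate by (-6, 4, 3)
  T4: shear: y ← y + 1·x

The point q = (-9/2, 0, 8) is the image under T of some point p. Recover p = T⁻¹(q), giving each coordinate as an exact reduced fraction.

T1 = [3/2 0 0 0; 0 1/2 0 0; 0 0 -1 0; 0 0 0 1]
T2·T1 = [3/2 0 0 0; 0 1/2 0 0; 0 0 1 0; 0 0 0 1]
T3·…·T1 = [3/2 0 0 -6; 0 1/2 0 4; 0 0 1 3; 0 0 0 1]
T4·…·T1 = [3/2 0 0 -6; 3/2 1/2 0 -2; 0 0 1 3; 0 0 0 1]
det M = 3/4; M⁻¹ = [2/3 0 0 4; -2 2 0 -8; 0 0 1 -3; 0 0 0 1]
M⁻¹ · (-9/2, 0, 8)ᵀ = (1, 1, 5)ᵀ

p = (1, 1, 5)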